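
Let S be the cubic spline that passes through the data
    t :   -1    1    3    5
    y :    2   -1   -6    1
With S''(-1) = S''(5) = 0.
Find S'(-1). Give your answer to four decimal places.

Let m_i = S''(x_i). Step sizes h_i = 2, 2, 2; slopes of the chords Δ_i = (y_(i+1) - y_i)/h_i = -3/2, -5/2, 7/2.
  2·m_0 + 8·m_1 + 2·m_2 = 6(Δ_1 - Δ_0) = -6
  2·m_1 + 8·m_2 + 2·m_3 = 6(Δ_2 - Δ_1) = 36
Natural end conditions: m_0 = m_3 = 0.
Solving: m_0 = 0, m_1 = -2, m_2 = 5, m_3 = 0.
On [-1, 1], S'(t) = b_0 + 2c_0·(t + 1) + 3d_0·(t + 1)² with b_0 = Δ_0 - h_0(2m_0 + m_1)/6 = -5/6, c_0 = m_0/2 = 0, d_0 = (m_1 - m_0)/(6h_0) = -1/6. So S'(-1) = -5/6.

-0.8333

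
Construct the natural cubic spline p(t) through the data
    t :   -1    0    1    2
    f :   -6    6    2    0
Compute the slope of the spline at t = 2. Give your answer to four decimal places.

Let m_i = p''(x_i). Step sizes h_i = 1, 1, 1; slopes of the chords Δ_i = (y_(i+1) - y_i)/h_i = 12, -4, -2.
  1·m_0 + 4·m_1 + 1·m_2 = 6(Δ_1 - Δ_0) = -96
  1·m_1 + 4·m_2 + 1·m_3 = 6(Δ_2 - Δ_1) = 12
Natural end conditions: m_0 = m_3 = 0.
Solving: m_0 = 0, m_1 = -132/5, m_2 = 48/5, m_3 = 0.
On [1, 2], p'(t) = b_2 + 2c_2·(t - 1) + 3d_2·(t - 1)² with b_2 = Δ_2 - h_2(2m_2 + m_3)/6 = -26/5, c_2 = m_2/2 = 24/5, d_2 = (m_3 - m_2)/(6h_2) = -8/5. So p'(2) = -2/5.

-0.4000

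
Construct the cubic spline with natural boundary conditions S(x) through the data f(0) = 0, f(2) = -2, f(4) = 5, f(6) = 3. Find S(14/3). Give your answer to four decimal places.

Let σ_i = S''(x_i). Step sizes h_i = 2, 2, 2; slopes of the chords Δ_i = (y_(i+1) - y_i)/h_i = -1, 7/2, -1.
  2·σ_0 + 8·σ_1 + 2·σ_2 = 6(Δ_1 - Δ_0) = 27
  2·σ_1 + 8·σ_2 + 2·σ_3 = 6(Δ_2 - Δ_1) = -27
Natural end conditions: σ_0 = σ_3 = 0.
Forward elimination and back-substitution give σ_0 = 0, σ_1 = 9/2, σ_2 = -9/2, σ_3 = 0.
On [4, 6], S(x) = 5 + 2·(x - 4) - 9/4·(x - 4)² + 3/8·(x - 4)³.
With (x - 4) = 2/3: S(14/3) = 49/9.

5.4444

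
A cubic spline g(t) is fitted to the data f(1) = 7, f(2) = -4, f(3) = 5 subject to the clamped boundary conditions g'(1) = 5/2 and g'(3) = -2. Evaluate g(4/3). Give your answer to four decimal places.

4.6389

With σ_i denoting the second derivative at x_i, h_i = 1, 1, and Δ_i = (y_(i+1) − y_i)/h_i = -11, 9:
  1·σ_0 + 4·σ_1 + 1·σ_2 = 6(Δ_1 - Δ_0) = 120
Clamped end conditions give two more equations: 2h_0·σ_0 + h_0·σ_1 = 6(Δ_0 - g'(1)) = -81 and h_1·σ_1 + 2h_1·σ_2 = 6(g'(3) - Δ_1) = -66.
Solving the tridiagonal system: σ_0 = -291/4, σ_1 = 129/2, σ_2 = -261/4.
On [1, 2], g(t) = 7 + 5/2·(t - 1) - 291/8·(t - 1)² + 183/8·(t - 1)³.
With (t - 1) = 1/3: g(4/3) = 167/36.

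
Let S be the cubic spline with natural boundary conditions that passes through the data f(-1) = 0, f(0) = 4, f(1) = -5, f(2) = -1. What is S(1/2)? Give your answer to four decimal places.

-0.5000

With σ_i denoting the second derivative at x_i, h_i = 1, 1, 1, and Δ_i = (y_(i+1) − y_i)/h_i = 4, -9, 4:
  1·σ_0 + 4·σ_1 + 1·σ_2 = 6(Δ_1 - Δ_0) = -78
  1·σ_1 + 4·σ_2 + 1·σ_3 = 6(Δ_2 - Δ_1) = 78
Natural end conditions: σ_0 = σ_3 = 0.
Solving the tridiagonal system: σ_0 = 0, σ_1 = -26, σ_2 = 26, σ_3 = 0.
On [0, 1], S(t) = 4 - 14/3·t - 13·t² + 26/3·t³.
With t = 1/2: S(1/2) = -1/2.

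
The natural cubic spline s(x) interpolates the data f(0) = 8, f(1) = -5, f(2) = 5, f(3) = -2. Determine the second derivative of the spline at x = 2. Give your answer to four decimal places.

-36.4000

With M_i denoting the second derivative at x_i, h_i = 1, 1, 1, and Δ_i = (y_(i+1) − y_i)/h_i = -13, 10, -7:
  1·M_0 + 4·M_1 + 1·M_2 = 6(Δ_1 - Δ_0) = 138
  1·M_1 + 4·M_2 + 1·M_3 = 6(Δ_2 - Δ_1) = -102
Natural end conditions: M_0 = M_3 = 0.
Forward elimination and back-substitution give M_0 = 0, M_1 = 218/5, M_2 = -182/5, M_3 = 0.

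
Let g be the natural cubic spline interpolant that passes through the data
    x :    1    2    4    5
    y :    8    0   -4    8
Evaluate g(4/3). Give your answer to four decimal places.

Put σ_i = g'' at the i-th knot. Here h = (1, 2, 1) and Δ = (-8, -2, 12), so the interior equations h_(i-1)·σ_(i-1) + 2(h_(i-1)+h_i)·σ_i + h_i·σ_(i+1) = 6(Δ_i − Δ_(i-1)) read
  1·σ_0 + 6·σ_1 + 2·σ_2 = 6(Δ_1 - Δ_0) = 36
  2·σ_1 + 6·σ_2 + 1·σ_3 = 6(Δ_2 - Δ_1) = 84
Natural end conditions: σ_0 = σ_3 = 0.
Solving: σ_0 = 0, σ_1 = 3/2, σ_2 = 27/2, σ_3 = 0.
On [1, 2], g(x) = 8 - 33/4·(x - 1) + 0·(x - 1)² + 1/4·(x - 1)³.
With (x - 1) = 1/3: g(4/3) = 142/27.

5.2593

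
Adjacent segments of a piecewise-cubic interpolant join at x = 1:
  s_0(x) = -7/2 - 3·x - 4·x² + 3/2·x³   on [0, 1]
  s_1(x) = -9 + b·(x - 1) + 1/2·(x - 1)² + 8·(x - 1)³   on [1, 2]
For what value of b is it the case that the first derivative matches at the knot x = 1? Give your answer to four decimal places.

-6.5000

s_0'(x) = -3 - 8·x + 9/2·x², so s_0'(1) = -13/2. On the right, s_1'(1) = b, so b = -13/2.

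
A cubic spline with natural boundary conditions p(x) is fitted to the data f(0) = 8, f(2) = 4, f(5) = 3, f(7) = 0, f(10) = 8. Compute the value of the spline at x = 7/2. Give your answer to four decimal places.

3.6164

With m_i denoting the second derivative at x_i, h_i = 2, 3, 2, 3, and Δ_i = (y_(i+1) − y_i)/h_i = -2, -1/3, -3/2, 8/3:
  2·m_0 + 10·m_1 + 3·m_2 = 6(Δ_1 - Δ_0) = 10
  3·m_1 + 10·m_2 + 2·m_3 = 6(Δ_2 - Δ_1) = -7
  2·m_2 + 10·m_3 + 3·m_4 = 6(Δ_3 - Δ_2) = 25
Natural end conditions: m_0 = m_4 = 0.
Hence m_0 = 0, m_1 = 44/29, m_2 = -50/29, m_3 = 165/58, m_4 = 0.
On [2, 5], p(x) = 4 - 86/87·(x - 2) + 22/29·(x - 2)² - 47/261·(x - 2)³.
With (x - 2) = 3/2: p(7/2) = 839/232.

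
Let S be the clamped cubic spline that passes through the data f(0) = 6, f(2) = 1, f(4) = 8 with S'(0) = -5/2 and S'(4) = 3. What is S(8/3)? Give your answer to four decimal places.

Let σ_i = S''(x_i). Step sizes h_i = 2, 2; slopes of the chords Δ_i = (y_(i+1) - y_i)/h_i = -5/2, 7/2.
  2·σ_0 + 8·σ_1 + 2·σ_2 = 6(Δ_1 - Δ_0) = 36
Clamped end conditions give two more equations: 2h_0·σ_0 + h_0·σ_1 = 6(Δ_0 - S'(0)) = 0 and h_1·σ_1 + 2h_1·σ_2 = 6(S'(4) - Δ_1) = -3.
Forward elimination and back-substitution give σ_0 = -25/8, σ_1 = 25/4, σ_2 = -31/8.
On [2, 4], S(x) = 1 + 5/8·(x - 2) + 25/8·(x - 2)² - 27/32·(x - 2)³.
With (x - 2) = 2/3: S(8/3) = 23/9.

2.5556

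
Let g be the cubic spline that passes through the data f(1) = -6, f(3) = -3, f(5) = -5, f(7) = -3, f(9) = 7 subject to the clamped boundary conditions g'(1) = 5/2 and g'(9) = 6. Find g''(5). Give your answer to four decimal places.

1.3750

Write σ_i for g''(x_i). With h_i = 2, 2, 2, 2 and divided differences Δ_i = 3/2, -1, 1, 5, the continuity of g' gives the tridiagonal system
  2·σ_0 + 8·σ_1 + 2·σ_2 = 6(Δ_1 - Δ_0) = -15
  2·σ_1 + 8·σ_2 + 2·σ_3 = 6(Δ_2 - Δ_1) = 12
  2·σ_2 + 8·σ_3 + 2·σ_4 = 6(Δ_3 - Δ_2) = 24
Clamped end conditions give two more equations: 2h_0·σ_0 + h_0·σ_1 = 6(Δ_0 - g'(1)) = -6 and h_3·σ_3 + 2h_3·σ_4 = 6(g'(9) - Δ_3) = 6.
Forward elimination and back-substitution give σ_0 = -25/56, σ_1 = -59/28, σ_2 = 11/8, σ_3 = 73/28, σ_4 = 11/56.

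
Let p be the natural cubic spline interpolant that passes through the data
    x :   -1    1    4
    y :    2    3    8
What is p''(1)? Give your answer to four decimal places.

Write m_i for p''(x_i). With h_i = 2, 3 and divided differences Δ_i = 1/2, 5/3, the continuity of p' gives the tridiagonal system
  2·m_0 + 10·m_1 + 3·m_2 = 6(Δ_1 - Δ_0) = 7
Natural end conditions: m_0 = m_2 = 0.
Solving the tridiagonal system: m_0 = 0, m_1 = 7/10, m_2 = 0.

0.7000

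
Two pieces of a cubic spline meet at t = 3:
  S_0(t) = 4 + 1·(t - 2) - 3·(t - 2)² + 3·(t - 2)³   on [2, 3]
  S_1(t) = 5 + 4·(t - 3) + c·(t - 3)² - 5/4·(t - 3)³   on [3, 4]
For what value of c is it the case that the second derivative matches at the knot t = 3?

6

S_0''(t) = -6 + 18·(t - 2), so S_0''(3) = 12. On the right, S_1''(3) = 2c, so c = 6.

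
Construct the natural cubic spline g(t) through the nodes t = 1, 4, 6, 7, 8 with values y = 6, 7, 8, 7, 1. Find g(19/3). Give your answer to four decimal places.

With M_i denoting the second derivative at x_i, h_i = 3, 2, 1, 1, and Δ_i = (y_(i+1) − y_i)/h_i = 1/3, 1/2, -1, -6:
  3·M_0 + 10·M_1 + 2·M_2 = 6(Δ_1 - Δ_0) = 1
  2·M_1 + 6·M_2 + 1·M_3 = 6(Δ_2 - Δ_1) = -9
  1·M_2 + 4·M_3 + 1·M_4 = 6(Δ_3 - Δ_2) = -30
Natural end conditions: M_0 = M_4 = 0.
Hence M_0 = 0, M_1 = 35/214, M_2 = -34/107, M_3 = -794/107, M_4 = 0.
On [6, 7], g(t) = 8 + 110/321·(t - 6) - 17/107·(t - 6)² - 380/321·(t - 6)³.
With (t - 6) = 1/3: g(19/3) = 69793/8667.

8.0527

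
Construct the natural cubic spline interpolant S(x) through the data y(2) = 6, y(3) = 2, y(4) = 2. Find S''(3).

6

Put m_i = S'' at the i-th knot. Here h = (1, 1) and Δ = (-4, 0), so the interior equations h_(i-1)·m_(i-1) + 2(h_(i-1)+h_i)·m_i + h_i·m_(i+1) = 6(Δ_i − Δ_(i-1)) read
  1·m_0 + 4·m_1 + 1·m_2 = 6(Δ_1 - Δ_0) = 24
Natural end conditions: m_0 = m_2 = 0.
Solving: m_0 = 0, m_1 = 6, m_2 = 0.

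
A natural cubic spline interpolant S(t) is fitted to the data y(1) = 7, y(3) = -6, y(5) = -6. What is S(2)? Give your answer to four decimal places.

Let σ_i = S''(x_i). Step sizes h_i = 2, 2; slopes of the chords Δ_i = (y_(i+1) - y_i)/h_i = -13/2, 0.
  2·σ_0 + 8·σ_1 + 2·σ_2 = 6(Δ_1 - Δ_0) = 39
Natural end conditions: σ_0 = σ_2 = 0.
Solving: σ_0 = 0, σ_1 = 39/8, σ_2 = 0.
On [1, 3], S(t) = 7 - 65/8·(t - 1) + 0·(t - 1)² + 13/32·(t - 1)³.
With (t - 1) = 1: S(2) = -23/32.

-0.7188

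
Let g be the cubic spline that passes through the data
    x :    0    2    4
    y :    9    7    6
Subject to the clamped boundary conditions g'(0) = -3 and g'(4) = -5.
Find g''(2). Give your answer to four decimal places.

Write M_i for g''(x_i). With h_i = 2, 2 and divided differences Δ_i = -1, -1/2, the continuity of g' gives the tridiagonal system
  2·M_0 + 8·M_1 + 2·M_2 = 6(Δ_1 - Δ_0) = 3
Clamped end conditions give two more equations: 2h_0·M_0 + h_0·M_1 = 6(Δ_0 - g'(0)) = 12 and h_1·M_1 + 2h_1·M_2 = 6(g'(4) - Δ_1) = -27.
Solving: M_0 = 17/8, M_1 = 7/4, M_2 = -61/8.

1.7500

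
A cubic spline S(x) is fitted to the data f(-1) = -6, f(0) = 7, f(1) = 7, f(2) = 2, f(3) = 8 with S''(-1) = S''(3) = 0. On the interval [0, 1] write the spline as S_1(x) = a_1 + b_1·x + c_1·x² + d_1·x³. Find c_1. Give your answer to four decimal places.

Let σ_i = S''(x_i). Step sizes h_i = 1, 1, 1, 1; slopes of the chords Δ_i = (y_(i+1) - y_i)/h_i = 13, 0, -5, 6.
  1·σ_0 + 4·σ_1 + 1·σ_2 = 6(Δ_1 - Δ_0) = -78
  1·σ_1 + 4·σ_2 + 1·σ_3 = 6(Δ_2 - Δ_1) = -30
  1·σ_2 + 4·σ_3 + 1·σ_4 = 6(Δ_3 - Δ_2) = 66
Natural end conditions: σ_0 = σ_4 = 0.
Solving: σ_0 = 0, σ_1 = -123/7, σ_2 = -54/7, σ_3 = 129/7, σ_4 = 0.
On [0, 1], with S_1(x) = a_1 + b_1·x + c_1·x² + d_1·x³: c_1 = σ_1/2 = -123/14, d_1 = (σ_2 - σ_1)/(6h_1) = 23/14, b_1 = Δ_1 - h_1(2σ_1 + σ_2)/6 = 50/7.

-8.7857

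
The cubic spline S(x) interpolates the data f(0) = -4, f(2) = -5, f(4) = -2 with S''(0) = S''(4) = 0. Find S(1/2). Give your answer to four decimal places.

Put M_i = S'' at the i-th knot. Here h = (2, 2) and Δ = (-1/2, 3/2), so the interior equations h_(i-1)·M_(i-1) + 2(h_(i-1)+h_i)·M_i + h_i·M_(i+1) = 6(Δ_i − Δ_(i-1)) read
  2·M_0 + 8·M_1 + 2·M_2 = 6(Δ_1 - Δ_0) = 12
Natural end conditions: M_0 = M_2 = 0.
Solving the tridiagonal system: M_0 = 0, M_1 = 3/2, M_2 = 0.
On [0, 2], S(x) = -4 - 1·x + 0·x² + 1/8·x³.
With x = 1/2: S(1/2) = -287/64.

-4.4844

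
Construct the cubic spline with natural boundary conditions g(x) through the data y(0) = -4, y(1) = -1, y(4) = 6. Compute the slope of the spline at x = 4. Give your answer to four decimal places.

Write σ_i for g''(x_i). With h_i = 1, 3 and divided differences Δ_i = 3, 7/3, the continuity of g' gives the tridiagonal system
  1·σ_0 + 8·σ_1 + 3·σ_2 = 6(Δ_1 - Δ_0) = -4
Natural end conditions: σ_0 = σ_2 = 0.
Solving the tridiagonal system: σ_0 = 0, σ_1 = -1/2, σ_2 = 0.
On [1, 4], g'(x) = b_1 + 2c_1·(x - 1) + 3d_1·(x - 1)² with b_1 = Δ_1 - h_1(2σ_1 + σ_2)/6 = 17/6, c_1 = σ_1/2 = -1/4, d_1 = (σ_2 - σ_1)/(6h_1) = 1/36. So g'(4) = 25/12.

2.0833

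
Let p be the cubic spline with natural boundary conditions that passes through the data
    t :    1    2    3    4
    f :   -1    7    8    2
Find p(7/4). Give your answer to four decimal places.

5.4594

Put σ_i = p'' at the i-th knot. Here h = (1, 1, 1) and Δ = (8, 1, -6), so the interior equations h_(i-1)·σ_(i-1) + 2(h_(i-1)+h_i)·σ_i + h_i·σ_(i+1) = 6(Δ_i − Δ_(i-1)) read
  1·σ_0 + 4·σ_1 + 1·σ_2 = 6(Δ_1 - Δ_0) = -42
  1·σ_1 + 4·σ_2 + 1·σ_3 = 6(Δ_2 - Δ_1) = -42
Natural end conditions: σ_0 = σ_3 = 0.
Solving: σ_0 = 0, σ_1 = -42/5, σ_2 = -42/5, σ_3 = 0.
On [1, 2], p(t) = -1 + 47/5·(t - 1) + 0·(t - 1)² - 7/5·(t - 1)³.
With (t - 1) = 3/4: p(7/4) = 1747/320.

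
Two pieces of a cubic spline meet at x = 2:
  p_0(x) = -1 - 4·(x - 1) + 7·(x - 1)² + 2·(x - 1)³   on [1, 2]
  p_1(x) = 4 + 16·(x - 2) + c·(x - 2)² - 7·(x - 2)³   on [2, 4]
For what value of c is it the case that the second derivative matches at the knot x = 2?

p_0''(x) = 14 + 12·(x - 1), so p_0''(2) = 26. On the right, p_1''(2) = 2c, so c = 13.

13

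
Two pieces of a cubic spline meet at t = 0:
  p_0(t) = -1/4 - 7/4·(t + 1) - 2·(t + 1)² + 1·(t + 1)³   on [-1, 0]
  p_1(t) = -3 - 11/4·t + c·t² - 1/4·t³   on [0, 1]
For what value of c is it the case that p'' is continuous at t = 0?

p_0''(t) = -4 + 6·(t + 1), so p_0''(0) = 2. On the right, p_1''(0) = 2c, so c = 1.

1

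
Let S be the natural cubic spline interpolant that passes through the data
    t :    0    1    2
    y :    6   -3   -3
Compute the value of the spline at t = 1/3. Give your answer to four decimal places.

2.3333

Put σ_i = S'' at the i-th knot. Here h = (1, 1) and Δ = (-9, 0), so the interior equations h_(i-1)·σ_(i-1) + 2(h_(i-1)+h_i)·σ_i + h_i·σ_(i+1) = 6(Δ_i − Δ_(i-1)) read
  1·σ_0 + 4·σ_1 + 1·σ_2 = 6(Δ_1 - Δ_0) = 54
Natural end conditions: σ_0 = σ_2 = 0.
Solving the tridiagonal system: σ_0 = 0, σ_1 = 27/2, σ_2 = 0.
On [0, 1], S(t) = 6 - 45/4·t + 0·t² + 9/4·t³.
With t = 1/3: S(1/3) = 7/3.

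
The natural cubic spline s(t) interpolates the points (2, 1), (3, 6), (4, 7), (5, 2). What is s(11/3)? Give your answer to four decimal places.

7.3580

Let m_i = s''(x_i). Step sizes h_i = 1, 1, 1; slopes of the chords Δ_i = (y_(i+1) - y_i)/h_i = 5, 1, -5.
  1·m_0 + 4·m_1 + 1·m_2 = 6(Δ_1 - Δ_0) = -24
  1·m_1 + 4·m_2 + 1·m_3 = 6(Δ_2 - Δ_1) = -36
Natural end conditions: m_0 = m_3 = 0.
Solving: m_0 = 0, m_1 = -4, m_2 = -8, m_3 = 0.
On [3, 4], s(t) = 6 + 11/3·(t - 3) - 2·(t - 3)² - 2/3·(t - 3)³.
With (t - 3) = 2/3: s(11/3) = 596/81.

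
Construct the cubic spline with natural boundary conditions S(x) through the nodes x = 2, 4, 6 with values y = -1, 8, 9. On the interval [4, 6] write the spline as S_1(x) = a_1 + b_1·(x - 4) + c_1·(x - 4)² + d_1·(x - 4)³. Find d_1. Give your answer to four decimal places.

0.2500

With M_i denoting the second derivative at x_i, h_i = 2, 2, and Δ_i = (y_(i+1) − y_i)/h_i = 9/2, 1/2:
  2·M_0 + 8·M_1 + 2·M_2 = 6(Δ_1 - Δ_0) = -24
Natural end conditions: M_0 = M_2 = 0.
Forward elimination and back-substitution give M_0 = 0, M_1 = -3, M_2 = 0.
On [4, 6], with S_1(x) = a_1 + b_1·(x - 4) + c_1·(x - 4)² + d_1·(x - 4)³: c_1 = M_1/2 = -3/2, d_1 = (M_2 - M_1)/(6h_1) = 1/4, b_1 = Δ_1 - h_1(2M_1 + M_2)/6 = 5/2.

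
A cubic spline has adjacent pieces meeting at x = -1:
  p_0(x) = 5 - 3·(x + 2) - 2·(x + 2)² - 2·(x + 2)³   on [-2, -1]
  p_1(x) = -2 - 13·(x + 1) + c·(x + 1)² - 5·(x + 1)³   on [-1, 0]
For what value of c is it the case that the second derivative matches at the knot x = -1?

-8

p_0''(x) = -4 - 12·(x + 2), so p_0''(-1) = -16. On the right, p_1''(-1) = 2c, so c = -8.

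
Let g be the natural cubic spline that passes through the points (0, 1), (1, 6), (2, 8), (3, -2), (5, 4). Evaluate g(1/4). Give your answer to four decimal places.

Write m_i for g''(x_i). With h_i = 1, 1, 1, 2 and divided differences Δ_i = 5, 2, -10, 3, the continuity of g' gives the tridiagonal system
  1·m_0 + 4·m_1 + 1·m_2 = 6(Δ_1 - Δ_0) = -18
  1·m_1 + 4·m_2 + 1·m_3 = 6(Δ_2 - Δ_1) = -72
  1·m_2 + 6·m_3 + 2·m_4 = 6(Δ_3 - Δ_2) = 78
Natural end conditions: m_0 = m_4 = 0.
Hence m_0 = 0, m_1 = 48/43, m_2 = -966/43, m_3 = 720/43, m_4 = 0.
On [0, 1], g(x) = 1 + 207/43·x + 0·x² + 8/43·x³.
With x = 1/4: g(1/4) = 759/344.

2.2064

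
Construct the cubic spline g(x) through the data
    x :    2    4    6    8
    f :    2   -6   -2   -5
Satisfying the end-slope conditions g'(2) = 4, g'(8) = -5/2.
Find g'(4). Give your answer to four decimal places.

-2.9333

With M_i denoting the second derivative at x_i, h_i = 2, 2, 2, and Δ_i = (y_(i+1) − y_i)/h_i = -4, 2, -3/2:
  2·M_0 + 8·M_1 + 2·M_2 = 6(Δ_1 - Δ_0) = 36
  2·M_1 + 8·M_2 + 2·M_3 = 6(Δ_2 - Δ_1) = -21
Clamped end conditions give two more equations: 2h_0·M_0 + h_0·M_1 = 6(Δ_0 - g'(2)) = -48 and h_2·M_2 + 2h_2·M_3 = 6(g'(8) - Δ_2) = -6.
Forward elimination and back-substitution give M_0 = -256/15, M_1 = 152/15, M_2 = -82/15, M_3 = 37/30.
On [4, 6], g'(x) = b_1 + 2c_1·(x - 4) + 3d_1·(x - 4)² with b_1 = Δ_1 - h_1(2M_1 + M_2)/6 = -44/15, c_1 = M_1/2 = 76/15, d_1 = (M_2 - M_1)/(6h_1) = -13/10. So g'(4) = -44/15.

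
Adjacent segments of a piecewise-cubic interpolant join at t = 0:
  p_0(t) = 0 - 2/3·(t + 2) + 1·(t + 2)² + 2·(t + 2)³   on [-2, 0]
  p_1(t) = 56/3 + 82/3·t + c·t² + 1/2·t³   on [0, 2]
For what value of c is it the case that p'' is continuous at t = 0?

p_0''(t) = 2 + 12·(t + 2), so p_0''(0) = 26. On the right, p_1''(0) = 2c, so c = 13.

13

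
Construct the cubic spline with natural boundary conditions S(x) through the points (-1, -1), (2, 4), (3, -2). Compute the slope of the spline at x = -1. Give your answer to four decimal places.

Write M_i for S''(x_i). With h_i = 3, 1 and divided differences Δ_i = 5/3, -6, the continuity of S' gives the tridiagonal system
  3·M_0 + 8·M_1 + 1·M_2 = 6(Δ_1 - Δ_0) = -46
Natural end conditions: M_0 = M_2 = 0.
Solving the tridiagonal system: M_0 = 0, M_1 = -23/4, M_2 = 0.
On [-1, 2], S'(x) = b_0 + 2c_0·(x + 1) + 3d_0·(x + 1)² with b_0 = Δ_0 - h_0(2M_0 + M_1)/6 = 109/24, c_0 = M_0/2 = 0, d_0 = (M_1 - M_0)/(6h_0) = -23/72. So S'(-1) = 109/24.

4.5417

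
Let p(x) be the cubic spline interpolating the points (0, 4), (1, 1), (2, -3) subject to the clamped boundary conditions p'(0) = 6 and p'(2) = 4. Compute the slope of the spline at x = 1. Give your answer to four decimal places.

-7.7500

With M_i denoting the second derivative at x_i, h_i = 1, 1, and Δ_i = (y_(i+1) − y_i)/h_i = -3, -4:
  1·M_0 + 4·M_1 + 1·M_2 = 6(Δ_1 - Δ_0) = -6
Clamped end conditions give two more equations: 2h_0·M_0 + h_0·M_1 = 6(Δ_0 - p'(0)) = -54 and h_1·M_1 + 2h_1·M_2 = 6(p'(2) - Δ_1) = 48.
Hence M_0 = -53/2, M_1 = -1, M_2 = 49/2.
On [1, 2], p'(x) = b_1 + 2c_1·(x - 1) + 3d_1·(x - 1)² with b_1 = Δ_1 - h_1(2M_1 + M_2)/6 = -31/4, c_1 = M_1/2 = -1/2, d_1 = (M_2 - M_1)/(6h_1) = 17/4. So p'(1) = -31/4.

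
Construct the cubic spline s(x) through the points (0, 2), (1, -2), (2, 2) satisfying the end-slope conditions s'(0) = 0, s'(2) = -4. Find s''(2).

-38

Put M_i = s'' at the i-th knot. Here h = (1, 1) and Δ = (-4, 4), so the interior equations h_(i-1)·M_(i-1) + 2(h_(i-1)+h_i)·M_i + h_i·M_(i+1) = 6(Δ_i − Δ_(i-1)) read
  1·M_0 + 4·M_1 + 1·M_2 = 6(Δ_1 - Δ_0) = 48
Clamped end conditions give two more equations: 2h_0·M_0 + h_0·M_1 = 6(Δ_0 - s'(0)) = -24 and h_1·M_1 + 2h_1·M_2 = 6(s'(2) - Δ_1) = -48.
Hence M_0 = -26, M_1 = 28, M_2 = -38.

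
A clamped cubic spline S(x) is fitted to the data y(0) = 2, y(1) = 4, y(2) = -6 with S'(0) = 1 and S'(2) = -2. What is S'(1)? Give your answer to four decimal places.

-5.7500

With m_i denoting the second derivative at x_i, h_i = 1, 1, and Δ_i = (y_(i+1) − y_i)/h_i = 2, -10:
  1·m_0 + 4·m_1 + 1·m_2 = 6(Δ_1 - Δ_0) = -72
Clamped end conditions give two more equations: 2h_0·m_0 + h_0·m_1 = 6(Δ_0 - S'(0)) = 6 and h_1·m_1 + 2h_1·m_2 = 6(S'(2) - Δ_1) = 48.
Forward elimination and back-substitution give m_0 = 39/2, m_1 = -33, m_2 = 81/2.
On [1, 2], S'(x) = b_1 + 2c_1·(x - 1) + 3d_1·(x - 1)² with b_1 = Δ_1 - h_1(2m_1 + m_2)/6 = -23/4, c_1 = m_1/2 = -33/2, d_1 = (m_2 - m_1)/(6h_1) = 49/4. So S'(1) = -23/4.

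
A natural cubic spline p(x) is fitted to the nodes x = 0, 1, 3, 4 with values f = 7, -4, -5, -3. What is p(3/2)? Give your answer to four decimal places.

-6.4531

Put M_i = p'' at the i-th knot. Here h = (1, 2, 1) and Δ = (-11, -1/2, 2), so the interior equations h_(i-1)·M_(i-1) + 2(h_(i-1)+h_i)·M_i + h_i·M_(i+1) = 6(Δ_i − Δ_(i-1)) read
  1·M_0 + 6·M_1 + 2·M_2 = 6(Δ_1 - Δ_0) = 63
  2·M_1 + 6·M_2 + 1·M_3 = 6(Δ_2 - Δ_1) = 15
Natural end conditions: M_0 = M_3 = 0.
Forward elimination and back-substitution give M_0 = 0, M_1 = 87/8, M_2 = -9/8, M_3 = 0.
On [1, 3], p(x) = -4 - 59/8·(x - 1) + 87/16·(x - 1)² - 1·(x - 1)³.
With (x - 1) = 1/2: p(3/2) = -413/64.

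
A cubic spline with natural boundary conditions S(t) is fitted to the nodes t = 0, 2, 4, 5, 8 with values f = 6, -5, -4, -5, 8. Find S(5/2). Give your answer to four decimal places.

-5.3187

Write σ_i for S''(x_i). With h_i = 2, 2, 1, 3 and divided differences Δ_i = -11/2, 1/2, -1, 13/3, the continuity of S' gives the tridiagonal system
  2·σ_0 + 8·σ_1 + 2·σ_2 = 6(Δ_1 - Δ_0) = 36
  2·σ_1 + 6·σ_2 + 1·σ_3 = 6(Δ_2 - Δ_1) = -9
  1·σ_2 + 8·σ_3 + 3·σ_4 = 6(Δ_3 - Δ_2) = 32
Natural end conditions: σ_0 = σ_4 = 0.
Forward elimination and back-substitution give σ_0 = 0, σ_1 = 475/86, σ_2 = -176/43, σ_3 = 194/43, σ_4 = 0.
On [2, 4], S(t) = -5 - 469/258·(t - 2) + 475/172·(t - 2)² - 827/1032·(t - 2)³.
With (t - 2) = 1/2: S(5/2) = -14637/2752.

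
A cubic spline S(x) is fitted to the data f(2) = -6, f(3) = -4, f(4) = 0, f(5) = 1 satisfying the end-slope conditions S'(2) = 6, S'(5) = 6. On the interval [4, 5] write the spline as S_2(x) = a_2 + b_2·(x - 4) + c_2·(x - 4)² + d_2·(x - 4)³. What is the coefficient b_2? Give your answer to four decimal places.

Write σ_i for S''(x_i). With h_i = 1, 1, 1 and divided differences Δ_i = 2, 4, 1, the continuity of S' gives the tridiagonal system
  1·σ_0 + 4·σ_1 + 1·σ_2 = 6(Δ_1 - Δ_0) = 12
  1·σ_1 + 4·σ_2 + 1·σ_3 = 6(Δ_2 - Δ_1) = -18
Clamped end conditions give two more equations: 2h_0·σ_0 + h_0·σ_1 = 6(Δ_0 - S'(2)) = -24 and h_2·σ_2 + 2h_2·σ_3 = 6(S'(5) - Δ_2) = 30.
Solving: σ_0 = -86/5, σ_1 = 52/5, σ_2 = -62/5, σ_3 = 106/5.
On [4, 5], with S_2(x) = a_2 + b_2·(x - 4) + c_2·(x - 4)² + d_2·(x - 4)³: c_2 = σ_2/2 = -31/5, d_2 = (σ_3 - σ_2)/(6h_2) = 28/5, b_2 = Δ_2 - h_2(2σ_2 + σ_3)/6 = 8/5.

1.6000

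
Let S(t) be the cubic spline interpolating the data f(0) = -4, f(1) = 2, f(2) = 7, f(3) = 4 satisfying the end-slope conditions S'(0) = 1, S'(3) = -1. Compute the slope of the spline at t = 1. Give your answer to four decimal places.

8.0667

Write σ_i for S''(x_i). With h_i = 1, 1, 1 and divided differences Δ_i = 6, 5, -3, the continuity of S' gives the tridiagonal system
  1·σ_0 + 4·σ_1 + 1·σ_2 = 6(Δ_1 - Δ_0) = -6
  1·σ_1 + 4·σ_2 + 1·σ_3 = 6(Δ_2 - Δ_1) = -48
Clamped end conditions give two more equations: 2h_0·σ_0 + h_0·σ_1 = 6(Δ_0 - S'(0)) = 30 and h_2·σ_2 + 2h_2·σ_3 = 6(S'(3) - Δ_2) = 12.
Forward elimination and back-substitution give σ_0 = 238/15, σ_1 = -26/15, σ_2 = -224/15, σ_3 = 202/15.
On [1, 2], S'(t) = b_1 + 2c_1·(t - 1) + 3d_1·(t - 1)² with b_1 = Δ_1 - h_1(2σ_1 + σ_2)/6 = 121/15, c_1 = σ_1/2 = -13/15, d_1 = (σ_2 - σ_1)/(6h_1) = -11/5. So S'(1) = 121/15.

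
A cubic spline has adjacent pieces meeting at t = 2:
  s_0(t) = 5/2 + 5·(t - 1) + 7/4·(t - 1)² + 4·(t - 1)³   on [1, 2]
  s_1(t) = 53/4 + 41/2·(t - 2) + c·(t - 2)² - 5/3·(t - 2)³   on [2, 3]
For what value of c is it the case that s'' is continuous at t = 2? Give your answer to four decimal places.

s_0''(t) = 7/2 + 24·(t - 1), so s_0''(2) = 55/2. On the right, s_1''(2) = 2c, so c = 55/4.

13.7500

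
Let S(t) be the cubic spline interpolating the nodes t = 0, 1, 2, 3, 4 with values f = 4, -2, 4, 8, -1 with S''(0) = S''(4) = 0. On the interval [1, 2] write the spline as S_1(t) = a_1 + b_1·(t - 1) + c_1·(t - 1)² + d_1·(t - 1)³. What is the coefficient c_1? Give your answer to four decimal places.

With σ_i denoting the second derivative at x_i, h_i = 1, 1, 1, 1, and Δ_i = (y_(i+1) − y_i)/h_i = -6, 6, 4, -9:
  1·σ_0 + 4·σ_1 + 1·σ_2 = 6(Δ_1 - Δ_0) = 72
  1·σ_1 + 4·σ_2 + 1·σ_3 = 6(Δ_2 - Δ_1) = -12
  1·σ_2 + 4·σ_3 + 1·σ_4 = 6(Δ_3 - Δ_2) = -78
Natural end conditions: σ_0 = σ_4 = 0.
Hence σ_0 = 0, σ_1 = 75/4, σ_2 = -3, σ_3 = -75/4, σ_4 = 0.
On [1, 2], with S_1(t) = a_1 + b_1·(t - 1) + c_1·(t - 1)² + d_1·(t - 1)³: c_1 = σ_1/2 = 75/8, d_1 = (σ_2 - σ_1)/(6h_1) = -29/8, b_1 = Δ_1 - h_1(2σ_1 + σ_2)/6 = 1/4.

9.3750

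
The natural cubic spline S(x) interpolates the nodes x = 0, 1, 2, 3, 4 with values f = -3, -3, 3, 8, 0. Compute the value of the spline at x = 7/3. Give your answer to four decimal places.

5.5661

With M_i denoting the second derivative at x_i, h_i = 1, 1, 1, 1, and Δ_i = (y_(i+1) − y_i)/h_i = 0, 6, 5, -8:
  1·M_0 + 4·M_1 + 1·M_2 = 6(Δ_1 - Δ_0) = 36
  1·M_1 + 4·M_2 + 1·M_3 = 6(Δ_2 - Δ_1) = -6
  1·M_2 + 4·M_3 + 1·M_4 = 6(Δ_3 - Δ_2) = -78
Natural end conditions: M_0 = M_4 = 0.
Forward elimination and back-substitution give M_0 = 0, M_1 = 243/28, M_2 = 9/7, M_3 = -555/28, M_4 = 0.
On [2, 3], S(x) = 3 + 63/8·(x - 2) + 9/14·(x - 2)² - 197/56·(x - 2)³.
With (x - 2) = 1/3: S(7/3) = 1052/189.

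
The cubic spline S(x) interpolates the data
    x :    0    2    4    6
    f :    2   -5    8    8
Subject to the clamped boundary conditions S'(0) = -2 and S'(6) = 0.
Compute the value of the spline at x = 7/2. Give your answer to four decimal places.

4.8656

Let M_i = S''(x_i). Step sizes h_i = 2, 2, 2; slopes of the chords Δ_i = (y_(i+1) - y_i)/h_i = -7/2, 13/2, 0.
  2·M_0 + 8·M_1 + 2·M_2 = 6(Δ_1 - Δ_0) = 60
  2·M_1 + 8·M_2 + 2·M_3 = 6(Δ_2 - Δ_1) = -39
Clamped end conditions give two more equations: 2h_0·M_0 + h_0·M_1 = 6(Δ_0 - S'(0)) = -9 and h_2·M_2 + 2h_2·M_3 = 6(S'(6) - Δ_2) = 0.
Solving the tridiagonal system: M_0 = -122/15, M_1 = 353/30, M_2 = -134/15, M_3 = 67/15.
On [2, 4], S(x) = -5 + 49/30·(x - 2) + 353/60·(x - 2)² - 69/40·(x - 2)³.
With (x - 2) = 3/2: S(7/2) = 1557/320.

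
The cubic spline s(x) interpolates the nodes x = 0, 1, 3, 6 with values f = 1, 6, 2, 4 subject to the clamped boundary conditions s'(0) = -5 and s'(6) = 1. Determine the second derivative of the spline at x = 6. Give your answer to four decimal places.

-2.3158

With M_i denoting the second derivative at x_i, h_i = 1, 2, 3, and Δ_i = (y_(i+1) − y_i)/h_i = 5, -2, 2/3:
  1·M_0 + 6·M_1 + 2·M_2 = 6(Δ_1 - Δ_0) = -42
  2·M_1 + 10·M_2 + 3·M_3 = 6(Δ_2 - Δ_1) = 16
Clamped end conditions give two more equations: 2h_0·M_0 + h_0·M_1 = 6(Δ_0 - s'(0)) = 60 and h_2·M_2 + 2h_2·M_3 = 6(s'(6) - Δ_2) = 2.
Hence M_0 = 2138/57, M_1 = -856/57, M_2 = 302/57, M_3 = -44/19.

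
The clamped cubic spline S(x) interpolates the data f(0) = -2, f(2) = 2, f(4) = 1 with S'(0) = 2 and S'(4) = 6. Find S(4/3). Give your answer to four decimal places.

Write m_i for S''(x_i). With h_i = 2, 2 and divided differences Δ_i = 2, -1/2, the continuity of S' gives the tridiagonal system
  2·m_0 + 8·m_1 + 2·m_2 = 6(Δ_1 - Δ_0) = -15
Clamped end conditions give two more equations: 2h_0·m_0 + h_0·m_1 = 6(Δ_0 - S'(0)) = 0 and h_1·m_1 + 2h_1·m_2 = 6(S'(4) - Δ_1) = 39.
Solving the tridiagonal system: m_0 = 23/8, m_1 = -23/4, m_2 = 101/8.
On [0, 2], S(x) = -2 + 2·x + 23/16·x² - 23/32·x³.
With x = 4/3: S(4/3) = 41/27.

1.5185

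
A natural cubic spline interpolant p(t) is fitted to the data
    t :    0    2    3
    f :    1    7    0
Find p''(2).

Write M_i for p''(x_i). With h_i = 2, 1 and divided differences Δ_i = 3, -7, the continuity of p' gives the tridiagonal system
  2·M_0 + 6·M_1 + 1·M_2 = 6(Δ_1 - Δ_0) = -60
Natural end conditions: M_0 = M_2 = 0.
Hence M_0 = 0, M_1 = -10, M_2 = 0.

-10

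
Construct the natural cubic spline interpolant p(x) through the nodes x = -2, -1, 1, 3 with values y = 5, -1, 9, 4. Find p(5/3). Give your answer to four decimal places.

9.5892

With M_i denoting the second derivative at x_i, h_i = 1, 2, 2, and Δ_i = (y_(i+1) − y_i)/h_i = -6, 5, -5/2:
  1·M_0 + 6·M_1 + 2·M_2 = 6(Δ_1 - Δ_0) = 66
  2·M_1 + 8·M_2 + 2·M_3 = 6(Δ_2 - Δ_1) = -45
Natural end conditions: M_0 = M_3 = 0.
Solving the tridiagonal system: M_0 = 0, M_1 = 309/22, M_2 = -201/22, M_3 = 0.
On [1, 3], p(x) = 9 + 79/22·(x - 1) - 201/44·(x - 1)² + 67/88·(x - 1)³.
With (x - 1) = 2/3: p(5/3) = 2848/297.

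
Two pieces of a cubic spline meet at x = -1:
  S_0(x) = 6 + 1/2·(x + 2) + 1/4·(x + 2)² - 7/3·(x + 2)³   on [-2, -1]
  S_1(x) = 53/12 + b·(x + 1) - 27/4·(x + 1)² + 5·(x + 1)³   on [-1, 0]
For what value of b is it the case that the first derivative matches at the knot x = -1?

-6

S_0'(x) = 1/2 + 1/2·(x + 2) - 7·(x + 2)², so S_0'(-1) = -6. On the right, S_1'(-1) = b, so b = -6.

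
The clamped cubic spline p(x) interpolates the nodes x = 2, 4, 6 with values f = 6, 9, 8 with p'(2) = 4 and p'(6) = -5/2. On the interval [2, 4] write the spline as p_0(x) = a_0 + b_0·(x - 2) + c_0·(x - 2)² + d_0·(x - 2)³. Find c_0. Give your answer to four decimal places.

Write M_i for p''(x_i). With h_i = 2, 2 and divided differences Δ_i = 3/2, -1/2, the continuity of p' gives the tridiagonal system
  2·M_0 + 8·M_1 + 2·M_2 = 6(Δ_1 - Δ_0) = -12
Clamped end conditions give two more equations: 2h_0·M_0 + h_0·M_1 = 6(Δ_0 - p'(2)) = -15 and h_1·M_1 + 2h_1·M_2 = 6(p'(6) - Δ_1) = -12.
Solving the tridiagonal system: M_0 = -31/8, M_1 = 1/4, M_2 = -25/8.
On [2, 4], with p_0(x) = a_0 + b_0·(x - 2) + c_0·(x - 2)² + d_0·(x - 2)³: c_0 = M_0/2 = -31/16, d_0 = (M_1 - M_0)/(6h_0) = 11/32, b_0 = Δ_0 - h_0(2M_0 + M_1)/6 = 4.

-1.9375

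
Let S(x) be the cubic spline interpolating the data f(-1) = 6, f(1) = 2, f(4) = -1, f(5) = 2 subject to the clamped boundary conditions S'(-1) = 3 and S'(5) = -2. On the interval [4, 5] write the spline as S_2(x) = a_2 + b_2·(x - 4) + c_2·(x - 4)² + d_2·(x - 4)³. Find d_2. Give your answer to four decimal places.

With σ_i denoting the second derivative at x_i, h_i = 2, 3, 1, and Δ_i = (y_(i+1) − y_i)/h_i = -2, -1, 3:
  2·σ_0 + 10·σ_1 + 3·σ_2 = 6(Δ_1 - Δ_0) = 6
  3·σ_1 + 8·σ_2 + 1·σ_3 = 6(Δ_2 - Δ_1) = 24
Clamped end conditions give two more equations: 2h_0·σ_0 + h_0·σ_1 = 6(Δ_0 - S'(-1)) = -30 and h_2·σ_2 + 2h_2·σ_3 = 6(S'(5) - Δ_2) = -30.
Hence σ_0 = -102/13, σ_1 = 9/13, σ_2 = 64/13, σ_3 = -227/13.
On [4, 5], with S_2(x) = a_2 + b_2·(x - 4) + c_2·(x - 4)² + d_2·(x - 4)³: c_2 = σ_2/2 = 32/13, d_2 = (σ_3 - σ_2)/(6h_2) = -97/26, b_2 = Δ_2 - h_2(2σ_2 + σ_3)/6 = 111/26.

-3.7308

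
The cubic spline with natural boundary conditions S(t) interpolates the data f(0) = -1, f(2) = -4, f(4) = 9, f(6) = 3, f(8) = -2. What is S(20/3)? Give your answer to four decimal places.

0.6257

With m_i denoting the second derivative at x_i, h_i = 2, 2, 2, 2, and Δ_i = (y_(i+1) − y_i)/h_i = -3/2, 13/2, -3, -5/2:
  2·m_0 + 8·m_1 + 2·m_2 = 6(Δ_1 - Δ_0) = 48
  2·m_1 + 8·m_2 + 2·m_3 = 6(Δ_2 - Δ_1) = -57
  2·m_2 + 8·m_3 + 2·m_4 = 6(Δ_3 - Δ_2) = 3
Natural end conditions: m_0 = m_4 = 0.
Solving: m_0 = 0, m_1 = 951/112, m_2 = -279/28, m_3 = 321/112, m_4 = 0.
On [6, 8], S(t) = 3 - 247/56·(t - 6) + 321/224·(t - 6)² - 107/448·(t - 6)³.
With (t - 6) = 2/3: S(20/3) = 473/756.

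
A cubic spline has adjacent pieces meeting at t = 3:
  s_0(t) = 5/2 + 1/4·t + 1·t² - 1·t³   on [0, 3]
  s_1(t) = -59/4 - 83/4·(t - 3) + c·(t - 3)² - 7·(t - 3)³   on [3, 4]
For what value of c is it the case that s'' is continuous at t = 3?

s_0''(t) = 2 - 6·t, so s_0''(3) = -16. On the right, s_1''(3) = 2c, so c = -8.

-8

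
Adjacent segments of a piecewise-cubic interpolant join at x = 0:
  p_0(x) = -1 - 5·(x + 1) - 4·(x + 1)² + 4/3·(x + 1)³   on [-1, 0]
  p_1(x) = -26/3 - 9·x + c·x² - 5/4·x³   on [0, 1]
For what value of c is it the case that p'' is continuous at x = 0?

p_0''(x) = -8 + 8·(x + 1), so p_0''(0) = 0. On the right, p_1''(0) = 2c, so c = 0.

0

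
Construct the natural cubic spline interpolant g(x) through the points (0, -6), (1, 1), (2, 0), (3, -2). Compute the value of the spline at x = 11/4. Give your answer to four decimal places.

-1.5625

Put m_i = g'' at the i-th knot. Here h = (1, 1, 1) and Δ = (7, -1, -2), so the interior equations h_(i-1)·m_(i-1) + 2(h_(i-1)+h_i)·m_i + h_i·m_(i+1) = 6(Δ_i − Δ_(i-1)) read
  1·m_0 + 4·m_1 + 1·m_2 = 6(Δ_1 - Δ_0) = -48
  1·m_1 + 4·m_2 + 1·m_3 = 6(Δ_2 - Δ_1) = -6
Natural end conditions: m_0 = m_3 = 0.
Solving the tridiagonal system: m_0 = 0, m_1 = -62/5, m_2 = 8/5, m_3 = 0.
On [2, 3], g(x) = 0 - 38/15·(x - 2) + 4/5·(x - 2)² - 4/15·(x - 2)³.
With (x - 2) = 3/4: g(11/4) = -25/16.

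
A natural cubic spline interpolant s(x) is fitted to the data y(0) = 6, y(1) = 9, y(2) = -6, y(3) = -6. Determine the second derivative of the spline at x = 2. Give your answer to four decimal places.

31.2000

Write M_i for s''(x_i). With h_i = 1, 1, 1 and divided differences Δ_i = 3, -15, 0, the continuity of s' gives the tridiagonal system
  1·M_0 + 4·M_1 + 1·M_2 = 6(Δ_1 - Δ_0) = -108
  1·M_1 + 4·M_2 + 1·M_3 = 6(Δ_2 - Δ_1) = 90
Natural end conditions: M_0 = M_3 = 0.
Solving: M_0 = 0, M_1 = -174/5, M_2 = 156/5, M_3 = 0.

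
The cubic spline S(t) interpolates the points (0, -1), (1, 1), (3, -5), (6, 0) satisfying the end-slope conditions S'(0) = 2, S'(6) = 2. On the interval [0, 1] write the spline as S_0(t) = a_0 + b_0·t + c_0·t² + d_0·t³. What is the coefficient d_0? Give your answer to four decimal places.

-1.8070

Put M_i = S'' at the i-th knot. Here h = (1, 2, 3) and Δ = (2, -3, 5/3), so the interior equations h_(i-1)·M_(i-1) + 2(h_(i-1)+h_i)·M_i + h_i·M_(i+1) = 6(Δ_i − Δ_(i-1)) read
  1·M_0 + 6·M_1 + 2·M_2 = 6(Δ_1 - Δ_0) = -30
  2·M_1 + 10·M_2 + 3·M_3 = 6(Δ_2 - Δ_1) = 28
Clamped end conditions give two more equations: 2h_0·M_0 + h_0·M_1 = 6(Δ_0 - S'(0)) = 0 and h_2·M_2 + 2h_2·M_3 = 6(S'(6) - Δ_2) = 2.
Hence M_0 = 206/57, M_1 = -412/57, M_2 = 278/57, M_3 = -40/19.
On [0, 1], with S_0(t) = a_0 + b_0·t + c_0·t² + d_0·t³: c_0 = M_0/2 = 103/57, d_0 = (M_1 - M_0)/(6h_0) = -103/57, b_0 = Δ_0 - h_0(2M_0 + M_1)/6 = 2.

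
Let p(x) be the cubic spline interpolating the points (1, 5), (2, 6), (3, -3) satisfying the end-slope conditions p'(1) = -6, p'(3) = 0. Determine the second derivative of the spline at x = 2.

Write σ_i for p''(x_i). With h_i = 1, 1 and divided differences Δ_i = 1, -9, the continuity of p' gives the tridiagonal system
  1·σ_0 + 4·σ_1 + 1·σ_2 = 6(Δ_1 - Δ_0) = -60
Clamped end conditions give two more equations: 2h_0·σ_0 + h_0·σ_1 = 6(Δ_0 - p'(1)) = 42 and h_1·σ_1 + 2h_1·σ_2 = 6(p'(3) - Δ_1) = 54.
Solving: σ_0 = 39, σ_1 = -36, σ_2 = 45.

-36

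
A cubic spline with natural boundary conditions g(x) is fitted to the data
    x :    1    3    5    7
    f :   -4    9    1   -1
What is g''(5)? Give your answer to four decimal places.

Put σ_i = g'' at the i-th knot. Here h = (2, 2, 2) and Δ = (13/2, -4, -1), so the interior equations h_(i-1)·σ_(i-1) + 2(h_(i-1)+h_i)·σ_i + h_i·σ_(i+1) = 6(Δ_i − Δ_(i-1)) read
  2·σ_0 + 8·σ_1 + 2·σ_2 = 6(Δ_1 - Δ_0) = -63
  2·σ_1 + 8·σ_2 + 2·σ_3 = 6(Δ_2 - Δ_1) = 18
Natural end conditions: σ_0 = σ_3 = 0.
Solving the tridiagonal system: σ_0 = 0, σ_1 = -9, σ_2 = 9/2, σ_3 = 0.

4.5000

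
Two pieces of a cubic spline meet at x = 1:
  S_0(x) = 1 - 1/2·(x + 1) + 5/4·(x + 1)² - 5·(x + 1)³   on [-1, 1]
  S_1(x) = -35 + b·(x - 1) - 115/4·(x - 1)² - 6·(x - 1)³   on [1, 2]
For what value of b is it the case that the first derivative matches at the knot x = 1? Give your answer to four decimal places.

S_0'(x) = -1/2 + 5/2·(x + 1) - 15·(x + 1)², so S_0'(1) = -111/2. On the right, S_1'(1) = b, so b = -111/2.

-55.5000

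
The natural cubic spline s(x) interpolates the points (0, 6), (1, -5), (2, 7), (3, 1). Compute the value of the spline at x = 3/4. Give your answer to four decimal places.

Let M_i = s''(x_i). Step sizes h_i = 1, 1, 1; slopes of the chords Δ_i = (y_(i+1) - y_i)/h_i = -11, 12, -6.
  1·M_0 + 4·M_1 + 1·M_2 = 6(Δ_1 - Δ_0) = 138
  1·M_1 + 4·M_2 + 1·M_3 = 6(Δ_2 - Δ_1) = -108
Natural end conditions: M_0 = M_3 = 0.
Hence M_0 = 0, M_1 = 44, M_2 = -38, M_3 = 0.
On [0, 1], s(x) = 6 - 55/3·x + 0·x² + 22/3·x³.
With x = 3/4: s(3/4) = -149/32.

-4.6563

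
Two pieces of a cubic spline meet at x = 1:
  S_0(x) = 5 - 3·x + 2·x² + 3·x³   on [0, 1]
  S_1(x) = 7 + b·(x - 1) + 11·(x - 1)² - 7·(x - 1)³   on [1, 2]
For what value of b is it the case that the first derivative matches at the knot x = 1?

S_0'(x) = -3 + 4·x + 9·x², so S_0'(1) = 10. On the right, S_1'(1) = b, so b = 10.

10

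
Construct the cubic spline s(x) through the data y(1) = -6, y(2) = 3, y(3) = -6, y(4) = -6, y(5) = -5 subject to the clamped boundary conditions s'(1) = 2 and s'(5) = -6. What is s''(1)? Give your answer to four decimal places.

Let M_i = s''(x_i). Step sizes h_i = 1, 1, 1, 1; slopes of the chords Δ_i = (y_(i+1) - y_i)/h_i = 9, -9, 0, 1.
  1·M_0 + 4·M_1 + 1·M_2 = 6(Δ_1 - Δ_0) = -108
  1·M_1 + 4·M_2 + 1·M_3 = 6(Δ_2 - Δ_1) = 54
  1·M_2 + 4·M_3 + 1·M_4 = 6(Δ_3 - Δ_2) = 6
Clamped end conditions give two more equations: 2h_0·M_0 + h_0·M_1 = 6(Δ_0 - s'(1)) = 42 and h_3·M_3 + 2h_3·M_4 = 6(s'(5) - Δ_3) = -42.
Solving the tridiagonal system: M_0 = 1201/28, M_1 = -613/14, M_2 = 97/4, M_3 = 11/14, M_4 = -599/28.

42.8929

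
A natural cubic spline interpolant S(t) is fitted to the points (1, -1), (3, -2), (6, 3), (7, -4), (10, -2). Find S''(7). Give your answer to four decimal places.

Let M_i = S''(x_i). Step sizes h_i = 2, 3, 1, 3; slopes of the chords Δ_i = (y_(i+1) - y_i)/h_i = -1/2, 5/3, -7, 2/3.
  2·M_0 + 10·M_1 + 3·M_2 = 6(Δ_1 - Δ_0) = 13
  3·M_1 + 8·M_2 + 1·M_3 = 6(Δ_2 - Δ_1) = -52
  1·M_2 + 8·M_3 + 3·M_4 = 6(Δ_3 - Δ_2) = 46
Natural end conditions: M_0 = M_4 = 0.
Solving the tridiagonal system: M_0 = 0, M_1 = 245/62, M_2 = -274/31, M_3 = 425/62, M_4 = 0.

6.8548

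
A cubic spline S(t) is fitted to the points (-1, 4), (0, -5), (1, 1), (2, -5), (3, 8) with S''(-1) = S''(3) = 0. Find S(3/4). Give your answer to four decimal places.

With σ_i denoting the second derivative at x_i, h_i = 1, 1, 1, 1, and Δ_i = (y_(i+1) − y_i)/h_i = -9, 6, -6, 13:
  1·σ_0 + 4·σ_1 + 1·σ_2 = 6(Δ_1 - Δ_0) = 90
  1·σ_1 + 4·σ_2 + 1·σ_3 = 6(Δ_2 - Δ_1) = -72
  1·σ_2 + 4·σ_3 + 1·σ_4 = 6(Δ_3 - Δ_2) = 114
Natural end conditions: σ_0 = σ_4 = 0.
Forward elimination and back-substitution give σ_0 = 0, σ_1 = 219/7, σ_2 = -246/7, σ_3 = 261/7, σ_4 = 0.
On [0, 1], S(t) = -5 + 10/7·t + 219/14·t² - 155/14·t³.
With t = 3/4: S(3/4) = 179/896.

0.1998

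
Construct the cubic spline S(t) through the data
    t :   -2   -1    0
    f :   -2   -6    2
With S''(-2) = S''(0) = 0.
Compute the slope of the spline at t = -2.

With M_i denoting the second derivative at x_i, h_i = 1, 1, and Δ_i = (y_(i+1) − y_i)/h_i = -4, 8:
  1·M_0 + 4·M_1 + 1·M_2 = 6(Δ_1 - Δ_0) = 72
Natural end conditions: M_0 = M_2 = 0.
Forward elimination and back-substitution give M_0 = 0, M_1 = 18, M_2 = 0.
On [-2, -1], S'(t) = b_0 + 2c_0·(t + 2) + 3d_0·(t + 2)² with b_0 = Δ_0 - h_0(2M_0 + M_1)/6 = -7, c_0 = M_0/2 = 0, d_0 = (M_1 - M_0)/(6h_0) = 3. So S'(-2) = -7.

-7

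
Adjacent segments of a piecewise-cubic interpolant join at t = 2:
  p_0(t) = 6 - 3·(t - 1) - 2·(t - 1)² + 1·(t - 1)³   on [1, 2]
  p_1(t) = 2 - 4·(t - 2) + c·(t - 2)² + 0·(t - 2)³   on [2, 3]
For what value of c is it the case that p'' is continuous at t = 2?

p_0''(t) = -4 + 6·(t - 1), so p_0''(2) = 2. On the right, p_1''(2) = 2c, so c = 1.

1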